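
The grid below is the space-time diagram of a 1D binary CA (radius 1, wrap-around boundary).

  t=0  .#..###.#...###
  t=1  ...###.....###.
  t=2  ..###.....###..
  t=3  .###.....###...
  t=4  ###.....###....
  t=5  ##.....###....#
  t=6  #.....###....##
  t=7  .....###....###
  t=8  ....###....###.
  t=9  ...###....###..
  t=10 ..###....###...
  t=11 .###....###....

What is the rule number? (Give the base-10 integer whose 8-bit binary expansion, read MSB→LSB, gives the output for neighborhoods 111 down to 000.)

138

  ### -> #   bit 7 = 1  t=0,i=5
  ##. -> .   bit 6 = 0  t=0,i=6
  #.# -> .   bit 5 = 0  t=0,i=0
  #.. -> .   bit 4 = 0  t=0,i=2
  .## -> #   bit 3 = 1  t=0,i=4
  .#. -> .   bit 2 = 0  t=0,i=1
  ..# -> #   bit 1 = 1  t=0,i=3
  ... -> .   bit 0 = 0  t=0,i=10
  bits 10001010 = 138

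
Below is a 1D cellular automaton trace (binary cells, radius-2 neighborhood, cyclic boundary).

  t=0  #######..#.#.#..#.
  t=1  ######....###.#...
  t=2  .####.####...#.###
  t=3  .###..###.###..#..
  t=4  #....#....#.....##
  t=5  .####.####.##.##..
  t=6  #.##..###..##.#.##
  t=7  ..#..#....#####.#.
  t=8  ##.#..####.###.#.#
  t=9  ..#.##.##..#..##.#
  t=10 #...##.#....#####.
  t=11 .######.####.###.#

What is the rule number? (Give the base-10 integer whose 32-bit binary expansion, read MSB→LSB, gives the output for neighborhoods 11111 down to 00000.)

3320555342

  #####|#  b31=1 t=0,i=2
  ####.|#  b30=1 t=0,i=5
  ###.#|.  b29=0 t=1,i=12
  ###..|.  b28=0 t=0,i=6
  ##.##|.  b27=0 t=2,i=0
  ##.#.|#  b26=1 t=1,i=13
  ##..#|.  b25=0 t=0,i=7
  ##...|#  b24=1 t=1,i=6
  #.###|#  b23=1 t=0,i=0
  #.##.|#  b22=1 t=5,i=11
  #.#.#|#  b21=1 t=0,i=11
  #.#..|.  b20=0 t=0,i=13
  #..##|#  b19=1 t=3,i=5
  #..#.|.  b18=0 t=0,i=8
  #...#|#  b17=1 t=1,i=16
  #....|#  b16=1 t=1,i=7
  .####|#  b15=1 t=0,i=1
  .###.|.  b14=0 t=1,i=11
  .##.#|#  b13=1 t=5,i=12
  .##..|.  b12=0 t=5,i=15
  .#.##|.  b11=0 t=0,i=17
  .#.#.|#  b10=1 t=0,i=10
  .#..#|#  b9=1 t=0,i=14
  .#...|#  b8=1 t=1,i=15
  ..###|.  b7=0 t=1,i=0
  ..##.|#  b6=1 t=6,i=11
  ..#.#|.  b5=0 t=0,i=9
  ..#..|.  b4=0 t=3,i=15
  ...##|#  b3=1 t=1,i=9
  ...#.|#  b2=1 t=2,i=12
  ....#|#  b1=1 t=1,i=8
  .....|.  b0=0 t=4,i=13
  bits 11000101111010111010011101001110 = 3320555342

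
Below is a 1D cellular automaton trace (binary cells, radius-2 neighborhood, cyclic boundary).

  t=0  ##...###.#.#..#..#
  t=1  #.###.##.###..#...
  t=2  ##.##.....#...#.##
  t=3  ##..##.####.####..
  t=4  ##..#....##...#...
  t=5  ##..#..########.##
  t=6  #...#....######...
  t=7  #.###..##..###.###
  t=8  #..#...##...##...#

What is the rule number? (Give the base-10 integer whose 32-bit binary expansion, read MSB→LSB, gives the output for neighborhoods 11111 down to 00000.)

  [31] ##### => #  t=5,i=9
  [30] ####. => #  t=2,i=0
  [29] ###.# => #  t=0,i=7
  [28] ###.. => .  t=0,i=1
  [27] ##.## => .  t=1,i=5
  [26] ##.#. => .  t=0,i=8
  [25] ##..# => .  t=1,i=12
  [24] ##... => #  t=0,i=2
  [23] #.### => .  t=1,i=2
  [22] #.##. => .  t=1,i=6
  [21] #.#.# => #  t=0,i=9
  [20] #.#.. => #  t=0,i=11
  [19] #..## => .  t=0,i=16
  [18] #..#. => .  t=0,i=13
  [17] #...# => #  t=0,i=3
  [16] #.... => .  t=2,i=6
  [15] .#### => .  t=2,i=17
  [14] .###. => #  t=0,i=0
  [13] .##.# => .  t=1,i=7
  [12] .##.. => #  t=2,i=4
  [11] .#.## => #  t=1,i=1
  [10] .#.#. => #  t=0,i=10
  [9] .#..# => .  t=0,i=12
  [8] .#... => .  t=1,i=15
  [7] ..### => .  t=0,i=5
  [6] ..##. => #  t=3,i=0
  [5] ..#.# => #  t=1,i=0
  [4] ..#.. => #  t=0,i=14
  [3] ...## => #  t=0,i=4
  [2] ...#. => #  t=1,i=17
  [1] ....# => #  t=2,i=8
  [0] ..... => #  t=2,i=7
  bits 11100001001100100101110001111111 = 3778174079

3778174079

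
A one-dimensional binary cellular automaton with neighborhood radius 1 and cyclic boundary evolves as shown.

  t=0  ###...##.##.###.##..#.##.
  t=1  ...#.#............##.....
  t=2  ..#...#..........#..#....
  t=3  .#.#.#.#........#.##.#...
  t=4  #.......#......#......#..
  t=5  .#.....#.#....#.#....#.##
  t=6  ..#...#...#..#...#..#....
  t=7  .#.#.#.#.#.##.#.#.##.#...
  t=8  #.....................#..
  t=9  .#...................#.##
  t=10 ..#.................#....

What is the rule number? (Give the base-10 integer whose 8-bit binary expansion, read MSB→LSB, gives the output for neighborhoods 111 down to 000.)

  nb ###: next=.  (t=0,i=1, bit7=0)
  nb ##.: next=.  (t=0,i=2, bit6=0)
  nb #.#: next=.  (t=0,i=8, bit5=0)
  nb #..: next=#  (t=0,i=3, bit4=1)
  nb .##: next=.  (t=0,i=0, bit3=0)
  nb .#.: next=.  (t=0,i=20, bit2=0)
  nb ..#: next=#  (t=0,i=5, bit1=1)
  nb ...: next=.  (t=0,i=4, bit0=0)
  bits 00010010 = 18

18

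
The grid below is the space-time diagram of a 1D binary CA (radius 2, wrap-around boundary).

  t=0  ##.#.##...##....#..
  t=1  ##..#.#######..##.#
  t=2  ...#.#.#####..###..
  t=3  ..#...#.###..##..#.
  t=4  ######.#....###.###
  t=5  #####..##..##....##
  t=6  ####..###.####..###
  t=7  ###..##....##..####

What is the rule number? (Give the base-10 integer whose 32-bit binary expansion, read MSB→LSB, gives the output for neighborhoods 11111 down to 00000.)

  nb #####: next=#  (t=1,i=8, bit31=1)
  nb ####.: next=#  (t=1,i=11, bit30=1)
  nb ###.#: next=.  (t=4,i=5, bit29=0)
  nb ###..: next=.  (t=1,i=1, bit28=0)
  nb ##.##: next=.  (t=1,i=17, bit27=0)
  nb ##.#.: next=.  (t=0,i=2, bit26=0)
  nb ##..#: next=.  (t=1,i=2, bit25=0)
  nb ##...: next=#  (t=0,i=7, bit24=1)
  nb #.###: next=.  (t=1,i=6, bit23=0)
  nb #.##.: next=.  (t=0,i=5, bit22=0)
  nb #.#.#: next=.  (t=0,i=3, bit21=0)
  nb #.#..: next=#  (t=4,i=7, bit20=1)
  nb #..##: next=#  (t=0,i=18, bit19=1)
  nb #..#.: next=#  (t=1,i=3, bit18=1)
  nb #...#: next=#  (t=0,i=8, bit17=1)
  nb #....: next=.  (t=0,i=13, bit16=0)
  nb .####: next=#  (t=1,i=7, bit15=1)
  nb .###.: next=.  (t=1,i=0, bit14=0)
  nb .##.#: next=#  (t=0,i=1, bit13=1)
  nb .##..: next=#  (t=0,i=6, bit12=1)
  nb .#.##: next=#  (t=0,i=4, bit11=1)
  nb .#.#.: next=.  (t=2,i=4, bit10=0)
  nb .#..#: next=.  (t=0,i=17, bit9=0)
  nb .#...: next=#  (t=3,i=3, bit8=1)
  nb ..###: next=#  (t=2,i=14, bit7=1)
  nb ..##.: next=#  (t=0,i=0, bit6=1)
  nb ..#.#: next=.  (t=1,i=4, bit5=0)
  nb ..#..: next=#  (t=0,i=16, bit4=1)
  nb ...##: next=#  (t=0,i=9, bit3=1)
  nb ...#.: next=#  (t=0,i=15, bit2=1)
  nb ....#: next=.  (t=0,i=14, bit1=0)
  nb .....: next=.  (t=2,i=0, bit0=0)
  bits 11000001000111101011100111011100 = 3240016348

3240016348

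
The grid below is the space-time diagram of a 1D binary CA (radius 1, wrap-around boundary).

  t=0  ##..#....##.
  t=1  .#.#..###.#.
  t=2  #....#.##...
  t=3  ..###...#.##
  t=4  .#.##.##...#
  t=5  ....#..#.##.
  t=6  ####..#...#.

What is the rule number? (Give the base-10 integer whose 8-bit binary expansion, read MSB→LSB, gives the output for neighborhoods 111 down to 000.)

  nb ###: next=#  (t=1,i=7, bit7=1)
  nb ##.: next=#  (t=0,i=1, bit6=1)
  nb #.#: next=.  (t=0,i=11, bit5=0)
  nb #..: next=.  (t=0,i=2, bit4=0)
  nb .##: next=.  (t=0,i=0, bit3=0)
  nb .#.: next=.  (t=0,i=4, bit2=0)
  nb ..#: next=#  (t=0,i=3, bit1=1)
  nb ...: next=#  (t=0,i=6, bit0=1)
  bits 11000011 = 195

195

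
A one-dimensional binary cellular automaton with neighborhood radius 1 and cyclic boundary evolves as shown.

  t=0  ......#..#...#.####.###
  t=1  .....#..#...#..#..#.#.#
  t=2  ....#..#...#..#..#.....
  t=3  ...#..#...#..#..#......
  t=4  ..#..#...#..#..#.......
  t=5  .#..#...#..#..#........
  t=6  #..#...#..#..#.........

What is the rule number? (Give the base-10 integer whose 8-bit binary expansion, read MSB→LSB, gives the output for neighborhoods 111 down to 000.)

74

  ### -> .   bit 7 = 0  t=0,i=16
  ##. -> #   bit 6 = 1  t=0,i=18
  #.# -> .   bit 5 = 0  t=0,i=14
  #.. -> .   bit 4 = 0  t=0,i=0
  .## -> #   bit 3 = 1  t=0,i=15
  .#. -> .   bit 2 = 0  t=0,i=6
  ..# -> #   bit 1 = 1  t=0,i=5
  ... -> .   bit 0 = 0  t=0,i=1
  bits 01001010 = 74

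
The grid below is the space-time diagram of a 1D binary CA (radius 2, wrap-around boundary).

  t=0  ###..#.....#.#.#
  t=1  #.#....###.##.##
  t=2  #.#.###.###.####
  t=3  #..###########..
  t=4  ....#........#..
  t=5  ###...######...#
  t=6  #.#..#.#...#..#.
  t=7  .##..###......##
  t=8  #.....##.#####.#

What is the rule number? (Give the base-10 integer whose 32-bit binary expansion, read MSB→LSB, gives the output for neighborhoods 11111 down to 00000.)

949087275

  [31] ##### => .  t=2,i=14
  [30] ####. => .  t=0,i=1
  [29] ###.# => #  t=1,i=0
  [28] ###.. => #  t=0,i=2
  [27] ##.## => #  t=1,i=10
  [26] ##.#. => .  t=1,i=1
  [25] ##..# => .  t=0,i=3
  [24] ##... => .  t=5,i=3
  [23] #.### => #  t=0,i=15
  [22] #.##. => .  t=1,i=11
  [21] #.#.# => .  t=0,i=13
  [20] #.#.. => #  t=1,i=2
  [19] #..## => .  t=3,i=2
  [18] #..#. => .  t=0,i=4
  [17] #...# => .  t=5,i=4
  [16] #.... => #  t=0,i=7
  [15] .#### => #  t=0,i=0
  [14] .###. => #  t=1,i=8
  [13] .##.# => #  t=1,i=12
  [12] .##.. => .  t=7,i=2
  [11] .#.## => #  t=0,i=14
  [10] .#.#. => #  t=0,i=12
  [9] .#..# => .  t=3,i=1
  [8] .#... => .  t=0,i=6
  [7] ..### => .  t=1,i=7
  [6] ..##. => .  t=7,i=14
  [5] ..#.# => #  t=0,i=11
  [4] ..#.. => .  t=0,i=5
  [3] ...## => #  t=1,i=6
  [2] ...#. => .  t=0,i=10
  [1] ....# => #  t=0,i=9
  [0] ..... => #  t=0,i=8
  bits 00111000100100011110110000101011 = 949087275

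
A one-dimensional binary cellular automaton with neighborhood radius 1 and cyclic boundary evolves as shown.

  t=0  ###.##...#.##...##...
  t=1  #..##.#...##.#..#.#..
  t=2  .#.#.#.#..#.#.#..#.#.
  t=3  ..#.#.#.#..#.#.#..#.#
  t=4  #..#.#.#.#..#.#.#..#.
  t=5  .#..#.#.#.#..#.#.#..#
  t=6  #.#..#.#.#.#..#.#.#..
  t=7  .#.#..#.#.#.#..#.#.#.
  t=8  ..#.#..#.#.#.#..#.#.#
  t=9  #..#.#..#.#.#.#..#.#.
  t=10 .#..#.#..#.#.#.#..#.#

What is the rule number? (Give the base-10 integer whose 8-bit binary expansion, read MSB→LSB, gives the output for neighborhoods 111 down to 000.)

56

  ###|.  b7=0 t=0,i=1
  ##.|.  b6=0 t=0,i=2
  #.#|#  b5=1 t=0,i=3
  #..|#  b4=1 t=0,i=6
  .##|#  b3=1 t=0,i=0
  .#.|.  b2=0 t=0,i=9
  ..#|.  b1=0 t=0,i=8
  ...|.  b0=0 t=0,i=7
  bits 00111000 = 56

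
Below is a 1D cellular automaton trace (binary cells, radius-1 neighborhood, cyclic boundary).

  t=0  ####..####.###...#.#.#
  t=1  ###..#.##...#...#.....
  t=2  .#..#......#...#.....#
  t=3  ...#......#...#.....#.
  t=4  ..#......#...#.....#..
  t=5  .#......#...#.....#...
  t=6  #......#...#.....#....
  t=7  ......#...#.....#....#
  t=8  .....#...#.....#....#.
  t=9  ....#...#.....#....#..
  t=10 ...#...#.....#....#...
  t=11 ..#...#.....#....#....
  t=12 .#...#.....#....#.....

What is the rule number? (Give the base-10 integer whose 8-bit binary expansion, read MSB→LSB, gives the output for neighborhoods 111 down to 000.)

  ###|#  b7=1 t=0,i=0
  ##.|.  b6=0 t=0,i=3
  #.#|.  b5=0 t=0,i=10
  #..|.  b4=0 t=0,i=4
  .##|.  b3=0 t=0,i=6
  .#.|.  b2=0 t=0,i=17
  ..#|#  b1=1 t=0,i=5
  ...|.  b0=0 t=0,i=15
  bits 10000010 = 130

130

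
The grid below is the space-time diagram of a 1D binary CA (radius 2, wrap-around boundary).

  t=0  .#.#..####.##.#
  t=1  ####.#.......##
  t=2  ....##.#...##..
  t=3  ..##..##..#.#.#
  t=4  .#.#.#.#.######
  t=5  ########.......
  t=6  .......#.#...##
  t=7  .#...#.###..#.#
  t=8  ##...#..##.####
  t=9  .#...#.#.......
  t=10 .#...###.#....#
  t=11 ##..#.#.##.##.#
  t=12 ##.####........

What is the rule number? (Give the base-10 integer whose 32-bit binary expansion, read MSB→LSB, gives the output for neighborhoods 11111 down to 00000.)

  ##### -> .   bit 31 = 0  t=1,i=0
  ####. -> .   bit 30 = 0  t=0,i=8
  ###.# -> .   bit 29 = 0  t=0,i=9
  ###.. -> #   bit 28 = 1  t=5,i=7
  ##.## -> .   bit 27 = 0  t=0,i=10
  ##.#. -> #   bit 26 = 1  t=0,i=13
  ##..# -> .   bit 25 = 0  t=3,i=4
  ##... -> .   bit 24 = 0  t=2,i=13
  #.### -> .   bit 23 = 0  t=4,i=9
  #.##. -> .   bit 22 = 0  t=0,i=11
  #.#.# -> #   bit 21 = 1  t=0,i=1
  #.#.. -> #   bit 20 = 1  t=0,i=3
  #..## -> #   bit 19 = 1  t=0,i=5
  #..#. -> #   bit 18 = 1  t=3,i=9
  #...# -> .   bit 17 = 0  t=2,i=9
  #.... -> #   bit 16 = 1  t=1,i=7
  .#### -> .   bit 15 = 0  t=0,i=7
  .###. -> #   bit 14 = 1  t=7,i=8
  .##.# -> .   bit 13 = 0  t=0,i=12
  .##.. -> #   bit 12 = 1  t=2,i=12
  .#.## -> .   bit 11 = 0  t=4,i=8
  .#.#. -> #   bit 10 = 1  t=0,i=0
  .#..# -> .   bit 9 = 0  t=0,i=4
  .#... -> .   bit 8 = 0  t=1,i=6
  ..### -> .   bit 7 = 0  t=0,i=6
  ..##. -> .   bit 6 = 0  t=2,i=4
  ..#.# -> #   bit 5 = 1  t=3,i=10
  ..#.. -> #   bit 4 = 1  t=8,i=5
  ...## -> #   bit 3 = 1  t=1,i=12
  ...#. -> .   bit 2 = 0  t=6,i=6
  ....# -> #   bit 1 = 1  t=1,i=11
  ..... -> .   bit 0 = 0  t=1,i=8
  bits 00010100001111010101010000111010 = 339563578

339563578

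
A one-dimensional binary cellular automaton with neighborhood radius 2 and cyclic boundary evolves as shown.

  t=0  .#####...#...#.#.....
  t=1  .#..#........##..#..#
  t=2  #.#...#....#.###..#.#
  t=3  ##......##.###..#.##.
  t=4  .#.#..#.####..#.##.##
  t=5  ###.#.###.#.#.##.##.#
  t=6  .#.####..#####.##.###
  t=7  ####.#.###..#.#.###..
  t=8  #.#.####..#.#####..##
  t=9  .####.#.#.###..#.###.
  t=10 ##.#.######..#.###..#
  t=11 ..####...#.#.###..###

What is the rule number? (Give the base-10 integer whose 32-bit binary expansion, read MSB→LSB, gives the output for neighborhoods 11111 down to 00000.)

1319714530

  [31] ##### => .  t=0,i=3
  [30] ####. => #  t=0,i=4
  [29] ###.# => .  t=5,i=2
  [28] ###.. => .  t=0,i=5
  [27] ##.## => #  t=3,i=10
  [26] ##.#. => #  t=2,i=1
  [25] ##..# => #  t=1,i=15
  [24] ##... => .  t=0,i=6
  [23] #.### => #  t=2,i=13
  [22] #.##. => .  t=2,i=20
  [21] #.#.# => #  t=4,i=1
  [20] #.#.. => .  t=0,i=15
  [19] #..## => #  t=6,i=8
  [18] #..#. => .  t=1,i=3
  [17] #...# => .  t=0,i=7
  [16] #.... => #  t=0,i=17
  [15] .#### => .  t=0,i=2
  [14] .###. => .  t=2,i=14
  [13] .##.# => #  t=2,i=0
  [12] .##.. => #  t=1,i=14
  [11] .#.## => #  t=2,i=12
  [10] .#.#. => #  t=0,i=14
  [9] .#..# => #  t=1,i=2
  [8] .#... => .  t=0,i=10
  [7] ..### => #  t=0,i=1
  [6] ..##. => #  t=1,i=13
  [5] ..#.# => #  t=0,i=13
  [4] ..#.. => .  t=0,i=9
  [3] ...## => .  t=0,i=0
  [2] ...#. => .  t=0,i=8
  [1] ....# => #  t=0,i=20
  [0] ..... => .  t=0,i=18
  bits 01001110101010010011111011100010 = 1319714530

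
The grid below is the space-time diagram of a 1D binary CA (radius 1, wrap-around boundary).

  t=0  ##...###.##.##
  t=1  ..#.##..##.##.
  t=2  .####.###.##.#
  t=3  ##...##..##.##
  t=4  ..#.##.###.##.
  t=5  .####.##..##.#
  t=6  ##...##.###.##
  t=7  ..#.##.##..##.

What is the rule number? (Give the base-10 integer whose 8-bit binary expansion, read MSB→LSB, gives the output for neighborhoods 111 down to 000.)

  nb ###: next=.  (t=0,i=0, bit7=0)
  nb ##.: next=.  (t=0,i=1, bit6=0)
  nb #.#: next=#  (t=0,i=8, bit5=1)
  nb #..: next=#  (t=0,i=2, bit4=1)
  nb .##: next=#  (t=0,i=5, bit3=1)
  nb .#.: next=#  (t=1,i=2, bit2=1)
  nb ..#: next=#  (t=0,i=4, bit1=1)
  nb ...: next=.  (t=0,i=3, bit0=0)
  bits 00111110 = 62

62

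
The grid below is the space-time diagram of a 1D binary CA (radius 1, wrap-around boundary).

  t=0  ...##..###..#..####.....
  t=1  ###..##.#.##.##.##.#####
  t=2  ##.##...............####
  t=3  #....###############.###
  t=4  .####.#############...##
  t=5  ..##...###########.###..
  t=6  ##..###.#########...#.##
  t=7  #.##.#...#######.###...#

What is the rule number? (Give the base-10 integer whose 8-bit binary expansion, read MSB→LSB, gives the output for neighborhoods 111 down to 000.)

147

  ### -> #   bit 7 = 1  t=0,i=8
  ##. -> .   bit 6 = 0  t=0,i=4
  #.# -> .   bit 5 = 0  t=1,i=7
  #.. -> #   bit 4 = 1  t=0,i=5
  .## -> .   bit 3 = 0  t=0,i=3
  .#. -> .   bit 2 = 0  t=0,i=12
  ..# -> #   bit 1 = 1  t=0,i=2
  ... -> #   bit 0 = 1  t=0,i=0
  bits 10010011 = 147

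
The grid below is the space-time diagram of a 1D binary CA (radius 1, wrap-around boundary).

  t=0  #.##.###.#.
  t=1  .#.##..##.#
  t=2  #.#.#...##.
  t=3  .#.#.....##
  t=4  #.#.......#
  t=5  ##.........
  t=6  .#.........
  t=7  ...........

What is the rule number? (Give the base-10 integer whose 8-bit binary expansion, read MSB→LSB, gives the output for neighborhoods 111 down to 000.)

96

  ###|.  b7=0 t=0,i=6
  ##.|#  b6=1 t=0,i=3
  #.#|#  b5=1 t=0,i=1
  #..|.  b4=0 t=1,i=5
  .##|.  b3=0 t=0,i=2
  .#.|.  b2=0 t=0,i=0
  ..#|.  b1=0 t=1,i=6
  ...|.  b0=0 t=2,i=6
  bits 01100000 = 96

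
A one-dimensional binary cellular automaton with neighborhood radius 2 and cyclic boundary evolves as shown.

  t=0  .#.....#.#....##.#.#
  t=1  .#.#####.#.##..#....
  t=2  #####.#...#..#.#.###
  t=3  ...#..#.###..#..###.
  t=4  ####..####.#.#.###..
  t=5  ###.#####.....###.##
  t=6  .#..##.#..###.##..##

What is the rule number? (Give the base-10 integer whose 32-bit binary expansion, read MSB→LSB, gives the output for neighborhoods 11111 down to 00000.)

  [31] ##### => .  t=1,i=5
  [30] ####. => #  t=1,i=6
  [29] ###.# => .  t=1,i=7
  [28] ###.. => .  t=3,i=10
  [27] ##.## => .  t=5,i=3
  [26] ##.#. => .  t=0,i=16
  [25] ##..# => #  t=1,i=13
  [24] ##... => .  t=3,i=19
  [23] #.### => #  t=1,i=3
  [22] #.##. => .  t=1,i=11
  [21] #.#.# => .  t=0,i=17
  [20] #.#.. => #  t=0,i=1
  [19] #..## => #  t=3,i=15
  [18] #..#. => .  t=1,i=14
  [17] #...# => #  t=2,i=8
  [16] #.... => #  t=0,i=3
  [15] .#### => #  t=1,i=4
  [14] .###. => #  t=3,i=9
  [13] .##.# => #  t=0,i=15
  [12] .##.. => .  t=1,i=12
  [11] .#.## => #  t=1,i=2
  [10] .#.#. => .  t=0,i=0
  [9] .#..# => .  t=2,i=11
  [8] .#... => .  t=0,i=2
  [7] ..### => #  t=3,i=16
  [6] ..##. => .  t=0,i=14
  [5] ..#.# => #  t=0,i=7
  [4] ..#.. => #  t=1,i=15
  [3] ...## => .  t=0,i=13
  [2] ...#. => #  t=0,i=6
  [1] ....# => #  t=0,i=5
  [0] ..... => #  t=0,i=4
  bits 01000010100110111110100010110111 = 1117513911

1117513911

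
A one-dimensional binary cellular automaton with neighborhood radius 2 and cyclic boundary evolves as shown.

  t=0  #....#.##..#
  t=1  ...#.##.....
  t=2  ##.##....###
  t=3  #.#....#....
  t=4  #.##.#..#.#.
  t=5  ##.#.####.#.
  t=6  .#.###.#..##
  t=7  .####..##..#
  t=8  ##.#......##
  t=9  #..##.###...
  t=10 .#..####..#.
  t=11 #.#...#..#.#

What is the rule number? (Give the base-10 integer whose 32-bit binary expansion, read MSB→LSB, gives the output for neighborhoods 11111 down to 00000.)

  #####|.  b31=0 t=2,i=11
  ####.|#  b30=1 t=2,i=0
  ###.#|.  b29=0 t=2,i=1
  ###..|.  b28=0 t=7,i=4
  ##.##|#  b27=1 t=2,i=2
  ##.#.|.  b26=0 t=4,i=4
  ##..#|.  b25=0 t=0,i=9
  ##...|.  b24=0 t=0,i=1
  #.###|#  b23=1 t=5,i=5
  #.##.|.  b22=0 t=0,i=7
  #.#.#|#  b21=1 t=4,i=0
  #.#..|#  b20=1 t=3,i=2
  #..##|.  b19=0 t=0,i=10
  #..#.|#  b18=1 t=4,i=7
  #...#|#  b17=1 t=9,i=10
  #....|.  b16=0 t=0,i=2
  .####|.  b15=0 t=2,i=10
  .###.|#  b14=1 t=6,i=4
  .##.#|#  b13=1 t=4,i=3
  .##..|.  b12=0 t=0,i=0
  .#.##|#  b11=1 t=0,i=6
  .#.#.|.  b10=0 t=3,i=1
  .#..#|#  b9=1 t=4,i=6
  .#...|#  b8=1 t=3,i=3
  ..###|.  b7=0 t=2,i=9
  ..##.|.  b6=0 t=0,i=11
  ..#.#|#  b5=1 t=0,i=5
  ..#..|.  b4=0 t=3,i=7
  ...##|.  b3=0 t=2,i=8
  ...#.|.  b2=0 t=0,i=4
  ....#|#  b1=1 t=0,i=3
  .....|#  b0=1 t=1,i=0
  bits 01001000101101100110101100100011 = 1219914531

1219914531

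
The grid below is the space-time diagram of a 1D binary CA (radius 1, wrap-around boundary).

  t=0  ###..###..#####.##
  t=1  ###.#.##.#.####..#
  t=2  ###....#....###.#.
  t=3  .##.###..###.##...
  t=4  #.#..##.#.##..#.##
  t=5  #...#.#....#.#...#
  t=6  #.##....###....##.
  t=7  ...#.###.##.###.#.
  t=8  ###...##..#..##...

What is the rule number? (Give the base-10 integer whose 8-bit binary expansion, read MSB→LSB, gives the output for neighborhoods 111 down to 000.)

  nb ###: next=#  (t=0,i=0, bit7=1)
  nb ##.: next=#  (t=0,i=2, bit6=1)
  nb #.#: next=.  (t=0,i=15, bit5=0)
  nb #..: next=.  (t=0,i=3, bit4=0)
  nb .##: next=.  (t=0,i=5, bit3=0)
  nb .#.: next=.  (t=1,i=4, bit2=0)
  nb ..#: next=#  (t=0,i=4, bit1=1)
  nb ...: next=#  (t=2,i=4, bit0=1)
  bits 11000011 = 195

195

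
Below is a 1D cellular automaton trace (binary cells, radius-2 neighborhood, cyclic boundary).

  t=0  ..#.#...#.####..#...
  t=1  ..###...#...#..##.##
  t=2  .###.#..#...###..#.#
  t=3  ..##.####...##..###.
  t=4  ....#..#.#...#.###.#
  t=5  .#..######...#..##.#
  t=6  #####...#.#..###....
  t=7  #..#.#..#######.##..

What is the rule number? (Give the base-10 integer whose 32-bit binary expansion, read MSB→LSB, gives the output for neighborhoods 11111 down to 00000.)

  ##### -> .   bit 31 = 0  t=5,i=6
  ####. -> #   bit 30 = 1  t=0,i=12
  ###.# -> #   bit 29 = 1  t=2,i=3
  ###.. -> .   bit 28 = 0  t=0,i=13
  ##.## -> #   bit 27 = 1  t=1,i=17
  ##.#. -> .   bit 26 = 0  t=2,i=4
  ##..# -> .   bit 25 = 0  t=0,i=14
  ##... -> #   bit 24 = 1  t=1,i=5
  #.### -> .   bit 23 = 0  t=0,i=10
  #.##. -> .   bit 22 = 0  t=1,i=18
  #.#.# -> .   bit 21 = 0  t=2,i=19
  #.#.. -> #   bit 20 = 1  t=0,i=4
  #..## -> #   bit 19 = 1  t=1,i=1
  #..#. -> #   bit 18 = 1  t=0,i=15
  #...# -> .   bit 17 = 0  t=0,i=6
  #.... -> #   bit 16 = 1  t=0,i=18
  .#### -> .   bit 15 = 0  t=0,i=11
  .###. -> #   bit 14 = 1  t=1,i=3
  .##.# -> .   bit 13 = 0  t=1,i=16
  .##.. -> #   bit 12 = 1  t=1,i=19
  .#.## -> .   bit 11 = 0  t=0,i=9
  .#.#. -> #   bit 10 = 1  t=0,i=3
  .#..# -> #   bit 9 = 1  t=1,i=13
  .#... -> .   bit 8 = 0  t=0,i=5
  ..### -> #   bit 7 = 1  t=1,i=2
  ..##. -> .   bit 6 = 0  t=1,i=15
  ..#.# -> #   bit 5 = 1  t=0,i=2
  ..#.. -> #   bit 4 = 1  t=0,i=16
  ...## -> .   bit 3 = 0  t=2,i=11
  ...#. -> .   bit 2 = 0  t=0,i=1
  ....# -> .   bit 1 = 0  t=0,i=0
  ..... -> #   bit 0 = 1  t=0,i=19
  bits 01101001000111010101011010110001 = 1763530417

1763530417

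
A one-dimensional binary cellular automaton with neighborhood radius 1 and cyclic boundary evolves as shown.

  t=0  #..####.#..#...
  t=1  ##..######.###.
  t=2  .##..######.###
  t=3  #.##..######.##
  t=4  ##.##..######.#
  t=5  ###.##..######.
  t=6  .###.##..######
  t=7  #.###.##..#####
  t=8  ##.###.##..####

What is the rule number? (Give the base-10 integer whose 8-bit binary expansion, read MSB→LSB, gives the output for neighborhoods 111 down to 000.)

245

  nb ###: next=#  (t=0,i=4, bit7=1)
  nb ##.: next=#  (t=0,i=6, bit6=1)
  nb #.#: next=#  (t=0,i=7, bit5=1)
  nb #..: next=#  (t=0,i=1, bit4=1)
  nb .##: next=.  (t=0,i=3, bit3=0)
  nb .#.: next=#  (t=0,i=0, bit2=1)
  nb ..#: next=.  (t=0,i=2, bit1=0)
  nb ...: next=#  (t=0,i=13, bit0=1)
  bits 11110101 = 245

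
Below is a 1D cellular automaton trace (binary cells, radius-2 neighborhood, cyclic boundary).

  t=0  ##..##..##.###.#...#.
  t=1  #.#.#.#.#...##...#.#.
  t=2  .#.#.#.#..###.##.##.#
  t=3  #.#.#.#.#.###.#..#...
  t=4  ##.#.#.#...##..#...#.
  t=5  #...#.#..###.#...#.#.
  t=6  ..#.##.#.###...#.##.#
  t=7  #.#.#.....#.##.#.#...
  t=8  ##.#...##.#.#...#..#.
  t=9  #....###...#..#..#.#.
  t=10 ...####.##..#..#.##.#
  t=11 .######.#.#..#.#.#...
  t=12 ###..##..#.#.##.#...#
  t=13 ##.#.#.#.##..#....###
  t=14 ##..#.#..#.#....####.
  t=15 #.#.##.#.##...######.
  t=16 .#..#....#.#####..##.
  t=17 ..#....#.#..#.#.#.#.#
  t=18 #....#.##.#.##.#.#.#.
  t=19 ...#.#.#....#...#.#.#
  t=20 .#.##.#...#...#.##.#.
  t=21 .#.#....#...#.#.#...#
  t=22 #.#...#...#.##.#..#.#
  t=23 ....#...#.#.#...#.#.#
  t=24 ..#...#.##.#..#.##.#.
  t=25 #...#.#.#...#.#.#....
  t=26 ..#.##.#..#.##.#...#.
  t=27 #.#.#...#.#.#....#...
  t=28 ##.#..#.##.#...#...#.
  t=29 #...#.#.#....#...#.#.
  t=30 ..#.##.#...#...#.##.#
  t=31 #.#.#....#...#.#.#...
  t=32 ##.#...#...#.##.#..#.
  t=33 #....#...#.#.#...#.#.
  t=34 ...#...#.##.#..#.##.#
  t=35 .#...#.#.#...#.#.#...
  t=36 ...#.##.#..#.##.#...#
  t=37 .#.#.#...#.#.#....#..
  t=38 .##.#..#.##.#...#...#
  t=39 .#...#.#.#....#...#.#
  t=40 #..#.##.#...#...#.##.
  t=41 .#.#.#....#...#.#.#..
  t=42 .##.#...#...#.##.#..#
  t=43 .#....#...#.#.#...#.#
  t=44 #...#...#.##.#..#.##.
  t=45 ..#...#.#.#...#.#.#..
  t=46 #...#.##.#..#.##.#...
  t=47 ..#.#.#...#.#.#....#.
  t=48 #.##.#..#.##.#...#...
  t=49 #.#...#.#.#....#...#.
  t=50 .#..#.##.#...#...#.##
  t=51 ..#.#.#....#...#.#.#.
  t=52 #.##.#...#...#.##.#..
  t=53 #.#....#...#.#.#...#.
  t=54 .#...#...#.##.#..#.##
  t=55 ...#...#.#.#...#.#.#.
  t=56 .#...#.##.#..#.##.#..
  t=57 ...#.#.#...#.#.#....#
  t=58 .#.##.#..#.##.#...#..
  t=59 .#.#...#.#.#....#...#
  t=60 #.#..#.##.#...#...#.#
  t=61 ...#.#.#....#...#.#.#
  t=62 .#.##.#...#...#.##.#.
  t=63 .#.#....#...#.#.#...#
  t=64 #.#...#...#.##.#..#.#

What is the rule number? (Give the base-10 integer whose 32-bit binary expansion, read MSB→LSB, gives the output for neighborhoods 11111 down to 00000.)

  #####|.  b31=0 t=11,i=3
  ####.|#  b30=1 t=10,i=5
  ###.#|#  b29=1 t=0,i=13
  ###..|.  b28=0 t=6,i=11
  ##.##|.  b27=0 t=0,i=10
  ##.#.|.  b26=0 t=0,i=14
  ##..#|#  b25=1 t=0,i=2
  ##...|#  b24=1 t=1,i=14
  #.###|.  b23=0 t=0,i=11
  #.##.|#  b22=1 t=0,i=0
  #.#.#|.  b21=0 t=1,i=0
  #.#..|.  b20=0 t=0,i=15
  #..##|.  b19=0 t=0,i=3
  #..#.|.  b18=0 t=3,i=16
  #...#|#  b17=1 t=0,i=17
  #....|.  b16=0 t=7,i=6
  .####|#  b15=1 t=10,i=4
  .###.|#  b14=1 t=0,i=12
  .##.#|.  b13=0 t=0,i=9
  .##..|.  b12=0 t=0,i=1
  .#.##|.  b11=0 t=0,i=20
  .#.#.|#  b10=1 t=1,i=1
  .#..#|#  b9=1 t=2,i=8
  .#...|.  b8=0 t=0,i=16
  ..###|#  b7=1 t=2,i=10
  ..##.|#  b6=1 t=0,i=4
  ..#.#|#  b5=1 t=0,i=19
  ..#..|.  b4=0 t=3,i=17
  ...##|#  b3=1 t=1,i=11
  ...#.|.  b2=0 t=0,i=18
  ....#|#  b1=1 t=7,i=8
  .....|#  b0=1 t=7,i=7
  bits 01100011010000101100011011101011 = 1665320683

1665320683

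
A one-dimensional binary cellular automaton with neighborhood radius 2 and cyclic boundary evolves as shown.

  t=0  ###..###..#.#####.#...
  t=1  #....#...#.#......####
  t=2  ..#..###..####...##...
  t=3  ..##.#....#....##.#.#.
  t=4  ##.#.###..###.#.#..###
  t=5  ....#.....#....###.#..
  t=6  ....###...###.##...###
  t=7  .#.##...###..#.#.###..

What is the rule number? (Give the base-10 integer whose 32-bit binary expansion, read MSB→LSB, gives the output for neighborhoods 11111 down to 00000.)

135741336

  ##### -> .   bit 31 = 0  t=0,i=14
  ####. -> .   bit 30 = 0  t=0,i=15
  ###.# -> .   bit 29 = 0  t=0,i=16
  ###.. -> .   bit 28 = 0  t=0,i=2
  ##.## -> #   bit 27 = 1  t=6,i=13
  ##.#. -> .   bit 26 = 0  t=0,i=17
  ##..# -> .   bit 25 = 0  t=0,i=3
  ##... -> .   bit 24 = 0  t=1,i=1
  #.### -> .   bit 23 = 0  t=0,i=12
  #.##. -> .   bit 22 = 0  t=6,i=14
  #.#.# -> .   bit 21 = 0  t=3,i=18
  #.#.. -> #   bit 20 = 1  t=0,i=18
  #..## -> .   bit 19 = 0  t=0,i=4
  #..#. -> #   bit 18 = 1  t=0,i=9
  #...# -> #   bit 17 = 1  t=0,i=20
  #.... -> #   bit 16 = 1  t=1,i=2
  .#### -> .   bit 15 = 0  t=0,i=13
  .###. -> .   bit 14 = 0  t=0,i=1
  .##.# -> #   bit 13 = 1  t=3,i=3
  .##.. -> #   bit 12 = 1  t=2,i=18
  .#.## -> #   bit 11 = 1  t=0,i=11
  .#.#. -> #   bit 10 = 1  t=1,i=10
  .#..# -> #   bit 9 = 1  t=2,i=3
  .#... -> #   bit 8 = 1  t=0,i=19
  ..### -> #   bit 7 = 1  t=0,i=0
  ..##. -> .   bit 6 = 0  t=2,i=17
  ..#.# -> .   bit 5 = 0  t=0,i=10
  ..#.. -> #   bit 4 = 1  t=1,i=5
  ...## -> #   bit 3 = 1  t=0,i=21
  ...#. -> .   bit 2 = 0  t=1,i=4
  ....# -> .   bit 1 = 0  t=1,i=3
  ..... -> .   bit 0 = 0  t=1,i=14
  bits 00001000000101110011111110011000 = 135741336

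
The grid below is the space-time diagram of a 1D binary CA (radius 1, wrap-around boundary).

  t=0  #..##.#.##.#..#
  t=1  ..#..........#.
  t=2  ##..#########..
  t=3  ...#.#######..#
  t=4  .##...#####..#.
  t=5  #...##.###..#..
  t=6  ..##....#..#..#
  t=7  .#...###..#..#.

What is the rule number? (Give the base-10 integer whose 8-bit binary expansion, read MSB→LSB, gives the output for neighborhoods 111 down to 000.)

  nb ###: next=#  (t=2,i=5, bit7=1)
  nb ##.: next=.  (t=0,i=0, bit6=0)
  nb #.#: next=.  (t=0,i=5, bit5=0)
  nb #..: next=.  (t=0,i=1, bit4=0)
  nb .##: next=.  (t=0,i=3, bit3=0)
  nb .#.: next=.  (t=0,i=6, bit2=0)
  nb ..#: next=#  (t=0,i=2, bit1=1)
  nb ...: next=#  (t=1,i=0, bit0=1)
  bits 10000011 = 131

131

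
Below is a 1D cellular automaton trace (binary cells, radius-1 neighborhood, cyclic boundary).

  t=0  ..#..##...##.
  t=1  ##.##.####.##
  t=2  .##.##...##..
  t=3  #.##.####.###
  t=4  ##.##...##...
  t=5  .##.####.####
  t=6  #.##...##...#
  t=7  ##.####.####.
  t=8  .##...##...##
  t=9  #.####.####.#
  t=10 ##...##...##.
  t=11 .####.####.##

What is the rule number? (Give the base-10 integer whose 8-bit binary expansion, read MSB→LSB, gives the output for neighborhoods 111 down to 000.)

  nb ###: next=.  (t=1,i=0, bit7=0)
  nb ##.: next=#  (t=0,i=6, bit6=1)
  nb #.#: next=#  (t=1,i=2, bit5=1)
  nb #..: next=#  (t=0,i=3, bit4=1)
  nb .##: next=.  (t=0,i=5, bit3=0)
  nb .#.: next=.  (t=0,i=2, bit2=0)
  nb ..#: next=#  (t=0,i=1, bit1=1)
  nb ...: next=#  (t=0,i=0, bit0=1)
  bits 01110011 = 115

115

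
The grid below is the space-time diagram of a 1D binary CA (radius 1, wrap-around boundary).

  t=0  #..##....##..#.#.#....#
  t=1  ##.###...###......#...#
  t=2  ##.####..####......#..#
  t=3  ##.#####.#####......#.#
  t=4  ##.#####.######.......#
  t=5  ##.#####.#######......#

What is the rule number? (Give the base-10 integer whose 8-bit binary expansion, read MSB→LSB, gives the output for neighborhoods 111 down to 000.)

  ###|#  b7=1 t=1,i=0
  ##.|#  b6=1 t=0,i=0
  #.#|.  b5=0 t=0,i=14
  #..|#  b4=1 t=0,i=1
  .##|#  b3=1 t=0,i=3
  .#.|.  b2=0 t=0,i=13
  ..#|.  b1=0 t=0,i=2
  ...|.  b0=0 t=0,i=6
  bits 11011000 = 216

216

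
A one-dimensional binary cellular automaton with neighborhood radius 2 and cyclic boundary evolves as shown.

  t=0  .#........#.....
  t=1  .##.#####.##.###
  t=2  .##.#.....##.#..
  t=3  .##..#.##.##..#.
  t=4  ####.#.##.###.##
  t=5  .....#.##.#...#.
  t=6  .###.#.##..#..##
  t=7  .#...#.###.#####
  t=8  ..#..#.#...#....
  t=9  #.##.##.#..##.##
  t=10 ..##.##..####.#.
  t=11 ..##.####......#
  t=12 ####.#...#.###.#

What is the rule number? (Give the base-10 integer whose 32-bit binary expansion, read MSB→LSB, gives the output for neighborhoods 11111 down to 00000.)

65550195

  ##### -> .   bit 31 = 0  t=1,i=6
  ####. -> .   bit 30 = 0  t=1,i=7
  ###.# -> .   bit 29 = 0  t=1,i=8
  ###.. -> .   bit 28 = 0  t=11,i=8
  ##.## -> .   bit 27 = 0  t=1,i=0
  ##.#. -> .   bit 26 = 0  t=2,i=3
  ##..# -> #   bit 25 = 1  t=3,i=3
  ##... -> #   bit 24 = 1  t=11,i=9
  #.### -> #   bit 23 = 1  t=1,i=4
  #.##. -> #   bit 22 = 1  t=1,i=1
  #.#.# -> #   bit 21 = 1  t=4,i=5
  #.#.. -> .   bit 20 = 0  t=2,i=4
  #..## -> #   bit 19 = 1  t=3,i=0
  #..#. -> .   bit 18 = 0  t=3,i=4
  #...# -> .   bit 17 = 0  t=2,i=15
  #.... -> .   bit 16 = 0  t=0,i=3
  .#### -> .   bit 15 = 0  t=1,i=5
  .###. -> .   bit 14 = 0  t=1,i=14
  .##.# -> #   bit 13 = 1  t=1,i=2
  .##.. -> #   bit 12 = 1  t=3,i=2
  .#.## -> .   bit 11 = 0  t=3,i=6
  .#.#. -> #   bit 10 = 1  t=8,i=6
  .#..# -> #   bit 9 = 1  t=3,i=15
  .#... -> #   bit 8 = 1  t=0,i=2
  ..### -> .   bit 7 = 0  t=10,i=9
  ..##. -> #   bit 6 = 1  t=2,i=1
  ..#.# -> #   bit 5 = 1  t=3,i=5
  ..#.. -> #   bit 4 = 1  t=0,i=1
  ...## -> .   bit 3 = 0  t=2,i=0
  ...#. -> .   bit 2 = 0  t=0,i=0
  ....# -> #   bit 1 = 1  t=0,i=8
  ..... -> #   bit 0 = 1  t=0,i=4
  bits 00000011111010000011011101110011 = 65550195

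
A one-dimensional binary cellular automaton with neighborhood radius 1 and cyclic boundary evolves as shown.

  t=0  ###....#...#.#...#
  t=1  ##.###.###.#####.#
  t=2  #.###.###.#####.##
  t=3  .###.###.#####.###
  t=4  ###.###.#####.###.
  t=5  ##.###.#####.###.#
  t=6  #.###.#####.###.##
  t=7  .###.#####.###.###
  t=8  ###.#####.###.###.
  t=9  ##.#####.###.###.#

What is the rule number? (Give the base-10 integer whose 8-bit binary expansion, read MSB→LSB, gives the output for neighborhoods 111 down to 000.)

  [7] ### => #  t=0,i=0
  [6] ##. => .  t=0,i=2
  [5] #.# => #  t=0,i=12
  [4] #.. => #  t=0,i=3
  [3] .## => #  t=0,i=17
  [2] .#. => #  t=0,i=7
  [1] ..# => .  t=0,i=6
  [0] ... => #  t=0,i=4
  bits 10111101 = 189

189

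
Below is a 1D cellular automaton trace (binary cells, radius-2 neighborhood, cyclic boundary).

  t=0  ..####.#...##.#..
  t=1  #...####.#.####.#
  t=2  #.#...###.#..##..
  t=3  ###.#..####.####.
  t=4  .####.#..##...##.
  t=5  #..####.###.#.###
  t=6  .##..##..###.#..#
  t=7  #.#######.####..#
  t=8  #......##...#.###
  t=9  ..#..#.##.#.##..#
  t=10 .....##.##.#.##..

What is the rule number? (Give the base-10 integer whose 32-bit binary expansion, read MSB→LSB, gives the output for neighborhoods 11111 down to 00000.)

1713077346

  #####|.  b31=0 t=7,i=4
  ####.|#  b30=1 t=0,i=4
  ###.#|#  b29=1 t=0,i=5
  ###..|.  b28=0 t=5,i=0
  ##.##|.  b27=0 t=1,i=15
  ##.#.|#  b26=1 t=0,i=6
  ##..#|#  b25=1 t=2,i=15
  ##...|.  b24=0 t=1,i=1
  #.###|.  b23=0 t=1,i=11
  #.##.|.  b22=0 t=1,i=16
  #.#.#|.  b21=0 t=1,i=9
  #.#..|#  b20=1 t=0,i=7
  #..##|#  b19=1 t=2,i=12
  #..#.|.  b18=0 t=2,i=16
  #...#|#  b17=1 t=0,i=9
  #....|#  b16=1 t=0,i=16
  .####|.  b15=0 t=0,i=3
  .###.|#  b14=1 t=2,i=7
  .##.#|#  b13=1 t=0,i=12
  .##..|#  b12=1 t=1,i=0
  .#.##|#  b11=1 t=1,i=10
  .#.#.|#  b10=1 t=2,i=1
  .#..#|.  b9=0 t=2,i=11
  .#...|.  b8=0 t=0,i=8
  ..###|.  b7=0 t=0,i=2
  ..##.|#  b6=1 t=0,i=11
  ..#.#|#  b5=1 t=2,i=0
  ..#..|.  b4=0 t=9,i=2
  ...##|.  b3=0 t=0,i=1
  ...#.|.  b2=0 t=8,i=11
  ....#|#  b1=1 t=0,i=0
  .....|.  b0=0 t=8,i=3
  bits 01100110000110110111110001100010 = 1713077346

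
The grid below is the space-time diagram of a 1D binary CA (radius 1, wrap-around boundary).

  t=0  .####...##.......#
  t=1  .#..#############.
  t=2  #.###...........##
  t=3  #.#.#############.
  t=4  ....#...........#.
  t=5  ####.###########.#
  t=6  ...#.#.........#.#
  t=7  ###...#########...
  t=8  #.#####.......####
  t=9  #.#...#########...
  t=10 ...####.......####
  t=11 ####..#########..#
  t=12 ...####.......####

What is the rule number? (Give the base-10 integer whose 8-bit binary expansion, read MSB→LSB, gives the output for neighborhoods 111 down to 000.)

  [7] ### => .  t=0,i=2
  [6] ##. => #  t=0,i=4
  [5] #.# => .  t=0,i=0
  [4] #.. => #  t=0,i=5
  [3] .## => #  t=0,i=1
  [2] .#. => .  t=0,i=17
  [1] ..# => #  t=0,i=7
  [0] ... => #  t=0,i=6
  bits 01011011 = 91

91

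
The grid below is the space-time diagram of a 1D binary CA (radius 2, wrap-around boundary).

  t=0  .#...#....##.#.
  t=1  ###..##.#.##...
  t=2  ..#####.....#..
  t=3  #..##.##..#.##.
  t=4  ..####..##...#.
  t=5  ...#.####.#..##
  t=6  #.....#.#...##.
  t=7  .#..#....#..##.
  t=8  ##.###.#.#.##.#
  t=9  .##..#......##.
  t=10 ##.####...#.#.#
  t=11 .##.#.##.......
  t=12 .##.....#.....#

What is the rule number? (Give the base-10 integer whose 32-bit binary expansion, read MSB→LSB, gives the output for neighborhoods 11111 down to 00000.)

  [31] ##### => #  t=2,i=4
  [30] ####. => .  t=2,i=5
  [29] ###.# => #  t=5,i=8
  [28] ###.. => #  t=1,i=2
  [27] ##.## => #  t=3,i=5
  [26] ##.#. => .  t=0,i=12
  [25] ##..# => #  t=1,i=3
  [24] ##... => #  t=1,i=12
  [23] #.### => .  t=5,i=5
  [22] #.##. => .  t=1,i=10
  [21] #.#.# => .  t=1,i=8
  [20] #.#.. => .  t=0,i=13
  [19] #..## => #  t=1,i=4
  [18] #..#. => #  t=0,i=0
  [17] #...# => .  t=0,i=3
  [16] #.... => .  t=0,i=7
  [15] .#### => #  t=2,i=3
  [14] .###. => .  t=1,i=1
  [13] .##.# => #  t=0,i=11
  [12] .##.. => .  t=1,i=11
  [11] .#.## => .  t=1,i=9
  [10] .#.#. => .  t=6,i=7
  [9] .#..# => .  t=0,i=14
  [8] .#... => #  t=0,i=2
  [7] ..### => .  t=1,i=0
  [6] ..##. => #  t=0,i=10
  [5] ..#.# => .  t=3,i=10
  [4] ..#.. => #  t=0,i=1
  [3] ...## => .  t=0,i=9
  [2] ...#. => .  t=0,i=4
  [1] ....# => #  t=0,i=8
  [0] ..... => .  t=2,i=9
  bits 10111011000011001010000101010010 = 3138167122

3138167122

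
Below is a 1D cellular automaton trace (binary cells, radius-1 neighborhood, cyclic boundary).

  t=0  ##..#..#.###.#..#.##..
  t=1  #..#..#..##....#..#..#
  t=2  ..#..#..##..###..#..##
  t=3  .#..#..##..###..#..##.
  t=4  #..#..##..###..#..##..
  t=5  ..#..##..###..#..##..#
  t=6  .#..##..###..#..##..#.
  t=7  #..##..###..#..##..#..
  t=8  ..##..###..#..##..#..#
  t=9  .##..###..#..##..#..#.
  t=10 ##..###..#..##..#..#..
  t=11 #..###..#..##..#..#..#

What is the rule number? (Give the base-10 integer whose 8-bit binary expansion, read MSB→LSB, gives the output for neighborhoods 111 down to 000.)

  [7] ### => #  t=0,i=10
  [6] ##. => .  t=0,i=1
  [5] #.# => .  t=0,i=8
  [4] #.. => .  t=0,i=2
  [3] .## => #  t=0,i=0
  [2] .#. => .  t=0,i=4
  [1] ..# => #  t=0,i=3
  [0] ... => #  t=1,i=12
  bits 10001011 = 139

139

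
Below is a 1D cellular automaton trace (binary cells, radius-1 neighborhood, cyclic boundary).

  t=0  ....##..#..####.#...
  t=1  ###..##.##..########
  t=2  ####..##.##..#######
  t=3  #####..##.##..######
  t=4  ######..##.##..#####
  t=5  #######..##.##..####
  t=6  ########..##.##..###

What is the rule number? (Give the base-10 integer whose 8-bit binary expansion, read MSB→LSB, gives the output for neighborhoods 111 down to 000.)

  ###|#  b7=1 t=0,i=12
  ##.|#  b6=1 t=0,i=5
  #.#|#  b5=1 t=0,i=15
  #..|#  b4=1 t=0,i=6
  .##|.  b3=0 t=0,i=4
  .#.|#  b2=1 t=0,i=8
  ..#|.  b1=0 t=0,i=3
  ...|#  b0=1 t=0,i=0
  bits 11110101 = 245

245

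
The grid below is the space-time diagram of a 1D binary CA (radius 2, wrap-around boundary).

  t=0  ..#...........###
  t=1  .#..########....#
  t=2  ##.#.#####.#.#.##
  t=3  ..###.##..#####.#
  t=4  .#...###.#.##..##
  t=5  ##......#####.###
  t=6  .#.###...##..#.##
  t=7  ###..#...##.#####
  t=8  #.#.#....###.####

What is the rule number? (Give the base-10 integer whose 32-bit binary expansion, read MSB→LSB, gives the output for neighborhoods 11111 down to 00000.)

  ##### -> #   bit 31 = 1  t=1,i=6
  ####. -> .   bit 30 = 0  t=1,i=10
  ###.# -> .   bit 29 = 0  t=2,i=1
  ###.. -> #   bit 28 = 1  t=0,i=16
  ##.## -> #   bit 27 = 1  t=3,i=5
  ##.#. -> #   bit 26 = 1  t=2,i=2
  ##..# -> .   bit 25 = 0  t=0,i=0
  ##... -> .   bit 24 = 0  t=1,i=12
  #.### -> .   bit 23 = 0  t=2,i=5
  #.##. -> #   bit 22 = 1  t=3,i=6
  #.#.# -> #   bit 21 = 1  t=2,i=3
  #.#.. -> #   bit 20 = 1  t=1,i=1
  #..## -> #   bit 19 = 1  t=1,i=3
  #..#. -> #   bit 18 = 1  t=0,i=1
  #...# -> .   bit 17 = 0  t=4,i=3
  #.... -> #   bit 16 = 1  t=0,i=4
  .#### -> #   bit 15 = 1  t=1,i=5
  .###. -> .   bit 14 = 0  t=0,i=15
  .##.# -> #   bit 13 = 1  t=4,i=16
  .##.. -> #   bit 12 = 1  t=3,i=7
  .#.## -> #   bit 11 = 1  t=2,i=4
  .#.#. -> #   bit 10 = 1  t=1,i=0
  .#..# -> .   bit 9 = 0  t=1,i=2
  .#... -> .   bit 8 = 0  t=0,i=3
  ..### -> .   bit 7 = 0  t=0,i=14
  ..##. -> #   bit 6 = 1  t=4,i=15
  ..#.# -> #   bit 5 = 1  t=1,i=16
  ..#.. -> .   bit 4 = 0  t=0,i=2
  ...## -> .   bit 3 = 0  t=0,i=13
  ...#. -> #   bit 2 = 1  t=1,i=15
  ....# -> .   bit 1 = 0  t=0,i=12
  ..... -> #   bit 0 = 1  t=0,i=5
  bits 10011100011111011011110001100101 = 2625485925

2625485925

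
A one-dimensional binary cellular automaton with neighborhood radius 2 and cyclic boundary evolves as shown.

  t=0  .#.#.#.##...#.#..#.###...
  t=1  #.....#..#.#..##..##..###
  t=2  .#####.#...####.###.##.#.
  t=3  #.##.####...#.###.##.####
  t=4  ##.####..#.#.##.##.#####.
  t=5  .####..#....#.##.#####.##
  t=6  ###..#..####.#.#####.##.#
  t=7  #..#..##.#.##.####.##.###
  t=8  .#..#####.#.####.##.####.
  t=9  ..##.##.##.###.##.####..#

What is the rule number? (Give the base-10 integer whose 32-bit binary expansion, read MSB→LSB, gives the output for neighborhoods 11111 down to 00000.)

  [31] ##### => #  t=2,i=3
  [30] ####. => .  t=1,i=24
  [29] ###.# => #  t=2,i=5
  [28] ###.. => .  t=0,i=21
  [27] ##.## => #  t=2,i=15
  [26] ##.#. => #  t=2,i=6
  [25] ##..# => #  t=1,i=16
  [24] ##... => #  t=0,i=9
  [23] #.### => #  t=0,i=19
  [22] #.##. => .  t=0,i=7
  [21] #.#.# => .  t=0,i=3
  [20] #.#.. => #  t=0,i=14
  [19] #..## => #  t=1,i=13
  [18] #..#. => .  t=0,i=16
  [17] #...# => .  t=0,i=10
  [16] #.... => #  t=0,i=23
  [15] .#### => #  t=1,i=23
  [14] .###. => .  t=0,i=20
  [13] .##.# => #  t=2,i=21
  [12] .##.. => .  t=0,i=8
  [11] .#.## => #  t=0,i=6
  [10] .#.#. => .  t=0,i=2
  [9] .#..# => #  t=0,i=15
  [8] .#... => #  t=2,i=8
  [7] ..### => .  t=1,i=22
  [6] ..##. => #  t=1,i=14
  [5] ..#.# => .  t=0,i=1
  [4] ..#.. => .  t=1,i=6
  [3] ...## => .  t=2,i=10
  [2] ...#. => #  t=0,i=0
  [1] ....# => #  t=0,i=24
  [0] ..... => #  t=1,i=3
  bits 10101111100110011010101101000111 = 2946083655

2946083655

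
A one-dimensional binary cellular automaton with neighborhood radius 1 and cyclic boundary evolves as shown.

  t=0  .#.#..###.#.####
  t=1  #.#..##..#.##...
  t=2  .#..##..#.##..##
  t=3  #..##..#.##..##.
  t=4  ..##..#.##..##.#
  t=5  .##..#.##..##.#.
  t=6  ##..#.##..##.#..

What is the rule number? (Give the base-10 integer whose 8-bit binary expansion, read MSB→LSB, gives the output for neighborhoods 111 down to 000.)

  [7] ### => .  t=0,i=7
  [6] ##. => .  t=0,i=8
  [5] #.# => #  t=0,i=0
  [4] #.. => .  t=0,i=4
  [3] .## => #  t=0,i=6
  [2] .#. => .  t=0,i=1
  [1] ..# => #  t=0,i=5
  [0] ... => #  t=1,i=14
  bits 00101011 = 43

43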